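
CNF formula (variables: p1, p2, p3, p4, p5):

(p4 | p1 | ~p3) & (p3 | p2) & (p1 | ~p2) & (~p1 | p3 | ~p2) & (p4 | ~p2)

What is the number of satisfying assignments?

8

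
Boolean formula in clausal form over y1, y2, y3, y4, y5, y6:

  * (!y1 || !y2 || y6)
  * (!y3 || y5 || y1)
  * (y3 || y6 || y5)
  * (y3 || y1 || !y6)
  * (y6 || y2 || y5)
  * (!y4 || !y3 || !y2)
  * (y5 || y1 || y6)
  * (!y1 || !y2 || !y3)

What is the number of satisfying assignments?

26

Split on y1, then y3.
  y1=T, y3=T: y4 free; 3 ways for (y2,y5,y6) × 2^1 = 6.
  y1=T, y3=F: y4 free; 5 ways for (y2,y5,y6) × 2^1 = 10.
  y1=F, y3=T: y6 free; 3 ways for (y2,y4,y5) × 2^1 = 6.
  y1=F, y3=F: remaining (y2,y4,y5,y6) ∈ {(F,F,T,F); (F,T,T,F); (T,F,T,F); (T,T,T,F)} — 4.
Total: 6 + 10 + 6 + 4 = 26.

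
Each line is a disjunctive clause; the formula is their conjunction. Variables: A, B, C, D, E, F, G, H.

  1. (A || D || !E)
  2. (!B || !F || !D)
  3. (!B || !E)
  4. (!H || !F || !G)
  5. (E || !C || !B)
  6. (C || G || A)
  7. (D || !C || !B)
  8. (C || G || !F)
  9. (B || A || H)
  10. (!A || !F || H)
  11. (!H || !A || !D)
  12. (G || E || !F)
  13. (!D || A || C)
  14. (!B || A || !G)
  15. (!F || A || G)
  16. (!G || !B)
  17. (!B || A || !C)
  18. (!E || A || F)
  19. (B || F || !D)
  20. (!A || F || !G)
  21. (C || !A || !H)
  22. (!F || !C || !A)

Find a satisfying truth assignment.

A = F, B = F, C = T, D = F, E = F, F = F, G = T, H = T

Branch on A: take A = False.
For the remaining variables, B = False, C = True, D = False, E = False, F = False, G = True, H = True works.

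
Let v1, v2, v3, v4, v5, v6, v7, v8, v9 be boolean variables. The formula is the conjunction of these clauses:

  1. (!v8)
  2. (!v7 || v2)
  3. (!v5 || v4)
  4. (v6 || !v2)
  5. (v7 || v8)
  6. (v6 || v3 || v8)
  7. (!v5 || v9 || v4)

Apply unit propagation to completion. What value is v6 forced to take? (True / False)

(!v8) is a unit clause: v8 = False.
(v7 || v8) with v8 = False leaves only v7, so v7 = True.
In (!v7 || v2), !v7 is now false; v2 must hold, so v2 = True.
From (v6 || !v2) and v2 = True: v6 = True.

True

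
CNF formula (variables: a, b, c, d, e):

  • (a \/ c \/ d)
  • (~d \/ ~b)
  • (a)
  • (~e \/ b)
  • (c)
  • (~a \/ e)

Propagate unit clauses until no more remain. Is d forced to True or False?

(a) is a unit clause: a = True.
Unit clause (c) sets c = True.
From (~a \/ e) and a = True: e = True.
From (~e \/ b) and e = True: b = True.
(~d \/ ~b) with b = True leaves only ~d, so d = False.

False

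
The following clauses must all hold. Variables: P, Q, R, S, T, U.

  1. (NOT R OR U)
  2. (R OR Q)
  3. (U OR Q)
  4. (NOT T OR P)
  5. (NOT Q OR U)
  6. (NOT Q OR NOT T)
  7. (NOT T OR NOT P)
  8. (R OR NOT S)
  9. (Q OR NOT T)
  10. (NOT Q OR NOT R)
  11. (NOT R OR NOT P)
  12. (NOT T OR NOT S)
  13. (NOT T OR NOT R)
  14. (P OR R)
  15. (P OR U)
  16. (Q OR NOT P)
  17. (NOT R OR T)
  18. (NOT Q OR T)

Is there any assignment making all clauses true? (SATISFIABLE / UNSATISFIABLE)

Q = True:
  propagation gives U=True, T=False; an empty clause results — contradiction.
Q = False:
  propagation gives R=True, U=True, T=False; an empty clause results — contradiction.
Every branch closes, so no satisfying assignment exists.

UNSATISFIABLE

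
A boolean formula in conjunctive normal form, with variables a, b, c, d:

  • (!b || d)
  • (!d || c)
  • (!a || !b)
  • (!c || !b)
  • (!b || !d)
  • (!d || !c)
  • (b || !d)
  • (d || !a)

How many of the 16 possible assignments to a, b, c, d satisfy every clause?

2

Satisfying assignments:
  a=0 b=0 c=0 d=0
  a=0 b=0 c=1 d=0
That's 2 in total.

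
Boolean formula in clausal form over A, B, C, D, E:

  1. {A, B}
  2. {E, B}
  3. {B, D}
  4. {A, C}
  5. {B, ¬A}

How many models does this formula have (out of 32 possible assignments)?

12

Case analysis on B and A:
  B=T, A=T: C, D, E free → 2^3 = 8.
  B=T, A=F: remaining (C,D,E) ∈ {(T,F,F); (T,F,T); (T,T,F); (T,T,T)} — 4.
  B=F, A=T: a clause becomes empty — 0.
  B=F, A=F: a clause becomes empty — 0.
Total: 8 + 4 + 0 + 0 = 12.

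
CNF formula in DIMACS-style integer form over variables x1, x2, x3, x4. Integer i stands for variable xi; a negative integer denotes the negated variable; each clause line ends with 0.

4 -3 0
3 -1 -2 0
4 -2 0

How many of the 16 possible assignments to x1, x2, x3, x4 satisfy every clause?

9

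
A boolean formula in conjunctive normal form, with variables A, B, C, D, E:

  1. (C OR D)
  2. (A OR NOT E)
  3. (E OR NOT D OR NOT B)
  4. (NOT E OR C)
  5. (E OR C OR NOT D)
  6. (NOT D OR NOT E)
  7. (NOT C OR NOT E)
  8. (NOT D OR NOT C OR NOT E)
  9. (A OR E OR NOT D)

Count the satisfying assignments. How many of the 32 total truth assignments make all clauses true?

5

Satisfying assignments:
  A=0 B=0 C=1 D=0 E=0
  A=0 B=1 C=1 D=0 E=0
  A=1 B=0 C=1 D=0 E=0
  A=1 B=0 C=1 D=1 E=0
  A=1 B=1 C=1 D=0 E=0
Count: 5.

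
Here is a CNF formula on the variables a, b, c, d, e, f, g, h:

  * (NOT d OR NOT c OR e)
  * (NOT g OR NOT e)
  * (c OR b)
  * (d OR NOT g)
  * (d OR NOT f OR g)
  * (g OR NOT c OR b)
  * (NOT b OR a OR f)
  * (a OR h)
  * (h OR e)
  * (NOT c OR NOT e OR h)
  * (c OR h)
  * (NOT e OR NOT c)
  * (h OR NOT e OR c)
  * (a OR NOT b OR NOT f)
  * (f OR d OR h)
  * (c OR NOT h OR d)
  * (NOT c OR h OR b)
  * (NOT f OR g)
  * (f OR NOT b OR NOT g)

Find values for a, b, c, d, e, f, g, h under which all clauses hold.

a=T, b=T, c=T, d=F, e=F, f=F, g=F, h=T

a occurs only positively in the remaining clauses — set a = True.
Set b = True and propagate.
Try c = True.
  then e is forced to False.
  then d is forced to False.
  then g is forced to False.
  then f is forced to False.
  then h is forced to True.
Every clause has at least one true literal under this assignment.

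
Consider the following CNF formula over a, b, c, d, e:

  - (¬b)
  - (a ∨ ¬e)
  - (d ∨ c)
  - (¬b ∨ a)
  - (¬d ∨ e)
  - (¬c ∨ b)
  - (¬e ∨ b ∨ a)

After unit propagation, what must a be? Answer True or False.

True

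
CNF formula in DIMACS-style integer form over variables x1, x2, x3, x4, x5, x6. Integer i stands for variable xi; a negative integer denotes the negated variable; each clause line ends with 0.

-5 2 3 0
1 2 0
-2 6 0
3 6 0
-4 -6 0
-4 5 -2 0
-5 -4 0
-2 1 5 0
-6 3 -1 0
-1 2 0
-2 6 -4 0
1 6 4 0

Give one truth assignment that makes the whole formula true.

x3 occurs only positively in the remaining clauses — set x3 = True.
Set x1 = False and propagate.
  then x2 is forced to True.
  then x6 is forced to True.
  then x4 is forced to False.
  then x5 is forced to True.
Check each clause:
  1. (x3 ∨ x2 ∨ ¬x5) — x2 is true.
  2. (x2 ∨ x1) — x2 is true.
  3. (¬x2 ∨ x6) — x6 is true.
  4. (x3 ∨ x6) — x3 is true.
  5. (¬x4 ∨ ¬x6) — ¬x4 is true.
  6. (¬x2 ∨ x5 ∨ ¬x4) — ¬x4 is true.
  7. (¬x4 ∨ ¬x5) — ¬x4 is true.
  8. (x1 ∨ ¬x2 ∨ x5) — x5 is true.
  9. (x3 ∨ ¬x6 ∨ ¬x1) — x3 is true.
  10. (x2 ∨ ¬x1) — x2 is true.
  11. (x6 ∨ ¬x4 ∨ ¬x2) — ¬x4 is true.
  12. (x6 ∨ x4 ∨ x1) — x6 is true.

x1=False, x2=True, x3=True, x4=False, x5=True, x6=True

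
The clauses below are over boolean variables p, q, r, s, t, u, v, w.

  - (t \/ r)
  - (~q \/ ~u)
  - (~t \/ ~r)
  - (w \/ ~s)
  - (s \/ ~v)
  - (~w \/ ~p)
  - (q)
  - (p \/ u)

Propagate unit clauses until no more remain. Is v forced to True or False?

False

(q) is a unit clause: q = True.
In (~u \/ ~q), ~q is now false; ~u must hold, so u = False.
In (p \/ u), u is now false; p must hold, so p = True.
(~w \/ ~p): since p = True, the clause reduces to (~w). w = False.
In (w \/ ~s), w is now false; ~s must hold, so s = False.
In (s \/ ~v), s is now false; ~v must hold, so v = False.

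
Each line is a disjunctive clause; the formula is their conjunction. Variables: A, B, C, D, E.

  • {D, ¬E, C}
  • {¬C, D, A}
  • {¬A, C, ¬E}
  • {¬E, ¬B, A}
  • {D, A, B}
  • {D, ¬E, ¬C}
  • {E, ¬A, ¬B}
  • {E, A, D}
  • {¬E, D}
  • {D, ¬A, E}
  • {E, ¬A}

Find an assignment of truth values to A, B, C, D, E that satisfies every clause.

A=True  B=False  C=True  D=True  E=True

Check each clause:
  1. {C, ¬E, D} — C is true.
  2. {D, ¬C, A} — A is true.
  3. {¬E, ¬A, C} — C is true.
  4. {¬E, A, ¬B} — A is true.
  5. {D, B, A} — A is true.
  6. {¬C, ¬E, D} — D is true.
  7. {¬B, ¬A, E} — E is true.
  8. {E, A, D} — A is true.
  9. {D, ¬E} — D is true.
  10. {E, D, ¬A} — D is true.
  11. {¬A, E} — E is true.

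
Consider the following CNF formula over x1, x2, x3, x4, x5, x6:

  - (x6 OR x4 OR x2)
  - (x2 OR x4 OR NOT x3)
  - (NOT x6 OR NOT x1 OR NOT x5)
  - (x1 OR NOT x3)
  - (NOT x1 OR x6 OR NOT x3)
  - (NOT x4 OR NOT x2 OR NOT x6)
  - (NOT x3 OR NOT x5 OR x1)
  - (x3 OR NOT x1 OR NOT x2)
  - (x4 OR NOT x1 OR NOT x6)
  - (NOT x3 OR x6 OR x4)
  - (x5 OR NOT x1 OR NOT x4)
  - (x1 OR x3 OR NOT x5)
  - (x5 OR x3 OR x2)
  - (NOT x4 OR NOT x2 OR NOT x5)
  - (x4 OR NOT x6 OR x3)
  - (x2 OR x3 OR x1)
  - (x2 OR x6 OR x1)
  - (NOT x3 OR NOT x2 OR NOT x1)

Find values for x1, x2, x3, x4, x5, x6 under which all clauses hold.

x1=True, x2=False, x3=False, x4=True, x5=True, x6=False

Check each clause:
  1. (x2 OR x4 OR x6) — x4 is true.
  2. (NOT x3 OR x2 OR x4) — x4 is true.
  3. (NOT x1 OR NOT x6 OR NOT x5) — NOT x6 is true.
  4. (NOT x3 OR x1) — x1 is true.
  5. (x6 OR NOT x3 OR NOT x1) — NOT x3 is true.
  6. (NOT x6 OR NOT x4 OR NOT x2) — NOT x6 is true.
  7. (x1 OR NOT x3 OR NOT x5) — x1 is true.
  8. (NOT x1 OR x3 OR NOT x2) — NOT x2 is true.
  9. (NOT x1 OR NOT x6 OR x4) — NOT x6 is true.
  10. (x4 OR NOT x3 OR x6) — x4 is true.
  11. (NOT x1 OR x5 OR NOT x4) — x5 is true.
  12. (x3 OR NOT x5 OR x1) — x1 is true.
  13. (x3 OR x5 OR x2) — x5 is true.
  14. (NOT x4 OR NOT x5 OR NOT x2) — NOT x2 is true.
  15. (x4 OR NOT x6 OR x3) — NOT x6 is true.
  16. (x1 OR x3 OR x2) — x1 is true.
  17. (x2 OR x1 OR x6) — x1 is true.
  18. (NOT x2 OR NOT x3 OR NOT x1) — NOT x3 is true.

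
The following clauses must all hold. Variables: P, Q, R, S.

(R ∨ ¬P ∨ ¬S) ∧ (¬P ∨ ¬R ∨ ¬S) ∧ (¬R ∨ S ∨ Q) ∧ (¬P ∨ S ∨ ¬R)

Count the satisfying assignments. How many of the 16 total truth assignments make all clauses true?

9

Case analysis on R and S:
  R=1, S=1: remaining (P,Q) ∈ {(0,0); (0,1)} — 2.
  R=1, S=0: remaining (P,Q) ∈ {(0,1)} — 1.
  R=0, S=1: remaining (P,Q) ∈ {(0,0); (0,1)} — 2.
  R=0, S=0: remaining (P,Q) ∈ {(0,0); (0,1); (1,0); (1,1)} — 4.
Total: 2 + 1 + 2 + 4 = 9.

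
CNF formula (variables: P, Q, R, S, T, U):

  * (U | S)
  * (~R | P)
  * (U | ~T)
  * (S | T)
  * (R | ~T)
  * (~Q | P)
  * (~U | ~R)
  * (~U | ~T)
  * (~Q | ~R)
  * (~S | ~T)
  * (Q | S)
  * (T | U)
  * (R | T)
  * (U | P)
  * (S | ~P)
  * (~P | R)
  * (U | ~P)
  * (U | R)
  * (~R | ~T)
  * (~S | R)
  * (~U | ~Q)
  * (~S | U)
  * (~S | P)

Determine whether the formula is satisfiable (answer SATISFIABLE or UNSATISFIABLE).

UNSATISFIABLE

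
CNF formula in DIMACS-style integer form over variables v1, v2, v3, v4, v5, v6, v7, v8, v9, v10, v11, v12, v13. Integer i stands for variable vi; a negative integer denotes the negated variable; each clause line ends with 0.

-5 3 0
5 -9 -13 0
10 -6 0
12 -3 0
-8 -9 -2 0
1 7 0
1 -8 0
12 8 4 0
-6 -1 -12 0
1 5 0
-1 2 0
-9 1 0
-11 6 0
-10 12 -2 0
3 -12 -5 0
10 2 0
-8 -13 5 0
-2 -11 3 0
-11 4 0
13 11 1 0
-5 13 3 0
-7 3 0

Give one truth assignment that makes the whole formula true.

v1=True, v2=True, v3=True, v4=False, v5=True, v6=False, v7=False, v8=False, v9=False, v10=False, v11=False, v12=True, v13=True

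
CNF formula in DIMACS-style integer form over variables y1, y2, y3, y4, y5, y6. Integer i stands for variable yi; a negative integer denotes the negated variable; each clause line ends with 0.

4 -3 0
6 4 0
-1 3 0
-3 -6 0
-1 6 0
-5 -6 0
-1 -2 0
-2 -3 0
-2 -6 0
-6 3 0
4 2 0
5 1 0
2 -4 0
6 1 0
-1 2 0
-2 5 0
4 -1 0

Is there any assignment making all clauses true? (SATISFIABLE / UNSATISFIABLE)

UNSATISFIABLE

y1 = True:
  propagation gives y3=True, y4=True, y6=False; an empty clause results — contradiction.
y1 = False:
  propagation gives y5=True, y6=False; an empty clause results — contradiction.
Every branch closes, so no satisfying assignment exists.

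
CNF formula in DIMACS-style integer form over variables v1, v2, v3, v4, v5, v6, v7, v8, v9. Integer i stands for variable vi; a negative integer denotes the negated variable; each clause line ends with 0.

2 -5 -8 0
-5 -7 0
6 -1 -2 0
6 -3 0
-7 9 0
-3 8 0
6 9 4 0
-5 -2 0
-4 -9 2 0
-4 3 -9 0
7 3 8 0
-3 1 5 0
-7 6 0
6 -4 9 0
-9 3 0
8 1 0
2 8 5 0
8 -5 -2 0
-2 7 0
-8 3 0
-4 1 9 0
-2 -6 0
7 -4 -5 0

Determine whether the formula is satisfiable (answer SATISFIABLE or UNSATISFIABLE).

Set v1 = True and propagate.
For the remaining variables, v2 = False, v3 = True, v4 = False, v5 = False, v6 = True, v7 = False, v8 = True, v9 = True works.
So v1=True, v2=False, v3=True, v4=False, v5=False, v6=True, v7=False, v8=True, v9=True is a satisfying assignment.

SATISFIABLE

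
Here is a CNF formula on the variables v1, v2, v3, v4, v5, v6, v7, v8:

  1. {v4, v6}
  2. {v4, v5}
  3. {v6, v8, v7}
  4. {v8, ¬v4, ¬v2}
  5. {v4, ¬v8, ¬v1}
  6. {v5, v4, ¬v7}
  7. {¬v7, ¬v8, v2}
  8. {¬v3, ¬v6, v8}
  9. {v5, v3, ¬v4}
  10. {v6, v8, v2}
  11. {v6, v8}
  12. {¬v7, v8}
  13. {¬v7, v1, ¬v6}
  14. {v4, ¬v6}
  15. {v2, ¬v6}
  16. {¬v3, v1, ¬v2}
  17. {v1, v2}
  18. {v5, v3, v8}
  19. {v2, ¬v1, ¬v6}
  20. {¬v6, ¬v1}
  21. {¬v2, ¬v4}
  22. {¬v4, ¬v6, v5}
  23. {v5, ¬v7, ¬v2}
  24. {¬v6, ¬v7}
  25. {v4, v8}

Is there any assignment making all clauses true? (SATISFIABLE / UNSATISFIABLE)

Pure literal: v5 appears only positively; assign v5 = True.
Branch on v1: take v1 = True.
  then v6 is forced to False.
  then v4 is forced to True.
  then v8 is forced to True.
  then v2 is forced to False.
  then v7 is forced to False.
v3 is now unconstrained; take v3 = False.
So v1 = True  v2 = False  v3 = False  v4 = True  v5 = True  v6 = False  v7 = False  v8 = True is a satisfying assignment.

SATISFIABLE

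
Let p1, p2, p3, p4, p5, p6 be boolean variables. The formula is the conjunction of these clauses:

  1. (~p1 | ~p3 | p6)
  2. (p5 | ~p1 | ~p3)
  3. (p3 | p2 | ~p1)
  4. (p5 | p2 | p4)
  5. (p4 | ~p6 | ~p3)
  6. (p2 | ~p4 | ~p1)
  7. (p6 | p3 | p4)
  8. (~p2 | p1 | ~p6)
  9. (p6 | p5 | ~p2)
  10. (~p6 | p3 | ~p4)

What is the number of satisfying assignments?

15

Split on p3, then p6.
  p3=T, p6=T: remaining (p1,p2,p4,p5) ∈ {(F,F,T,F); (F,F,T,T); (T,T,T,T)} — 3.
  p3=T, p6=F: 5 of the 16 assignments to (p1,p2,p4,p5) work.
  p3=F, p6=T: remaining (p1,p2,p4,p5) ∈ {(F,F,F,T); (T,T,F,F); (T,T,F,T)} — 3.
  p3=F, p6=F: remaining (p1,p2,p4,p5) ∈ {(F,F,T,F); (F,F,T,T); (F,T,T,T); (T,T,T,T)} — 4.
Total: 3 + 5 + 3 + 4 = 15.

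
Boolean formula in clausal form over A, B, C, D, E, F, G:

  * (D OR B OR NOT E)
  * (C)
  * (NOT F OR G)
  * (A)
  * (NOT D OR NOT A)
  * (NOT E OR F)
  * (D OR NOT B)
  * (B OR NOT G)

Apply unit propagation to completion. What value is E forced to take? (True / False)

False

(C) stands alone — C = True.
(A) stands alone — A = True.
In (NOT A OR NOT D), NOT A is now false; NOT D must hold, so D = False.
From (NOT B OR D) and D = False: B = False.
(B OR D OR NOT E): since B = False, D = False, the clause reduces to (NOT E). E = False.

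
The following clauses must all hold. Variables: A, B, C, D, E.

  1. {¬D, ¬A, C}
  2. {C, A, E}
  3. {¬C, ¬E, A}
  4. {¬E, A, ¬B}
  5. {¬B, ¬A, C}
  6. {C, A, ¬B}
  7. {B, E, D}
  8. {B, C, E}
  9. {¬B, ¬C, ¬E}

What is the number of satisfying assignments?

11

Split on C, then A.
  C=T, A=T: 5 of the 8 assignments to (B,D,E) work.
  C=T, A=F: remaining (B,D,E) ∈ {(F,T,F); (T,F,F); (T,T,F)} — 3.
  C=F, A=T: remaining (B,D,E) ∈ {(F,F,T)} — 1.
  C=F, A=F: remaining (B,D,E) ∈ {(F,F,T); (F,T,T)} — 2.
Total: 5 + 3 + 1 + 2 = 11.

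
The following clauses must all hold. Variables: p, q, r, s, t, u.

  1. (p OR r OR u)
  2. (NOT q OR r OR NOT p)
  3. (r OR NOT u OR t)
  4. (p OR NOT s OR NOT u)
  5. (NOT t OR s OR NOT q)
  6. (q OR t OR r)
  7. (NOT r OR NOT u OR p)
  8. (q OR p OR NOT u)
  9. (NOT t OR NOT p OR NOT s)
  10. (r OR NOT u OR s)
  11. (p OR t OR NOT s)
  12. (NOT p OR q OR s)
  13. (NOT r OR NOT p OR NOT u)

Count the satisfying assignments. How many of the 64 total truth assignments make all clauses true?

Case analysis on p and r:
  p=1, r=1: remaining (q,s,t,u) ∈ {(0,1,0,0); (1,0,0,0); (1,1,0,0)} — 3.
  p=1, r=0: a clause becomes empty — 0.
  p=0, r=1: 5 of the 16 assignments to (q,s,t,u) work.
  p=0, r=0: a clause becomes empty — 0.
Total: 3 + 0 + 5 + 0 = 8.

8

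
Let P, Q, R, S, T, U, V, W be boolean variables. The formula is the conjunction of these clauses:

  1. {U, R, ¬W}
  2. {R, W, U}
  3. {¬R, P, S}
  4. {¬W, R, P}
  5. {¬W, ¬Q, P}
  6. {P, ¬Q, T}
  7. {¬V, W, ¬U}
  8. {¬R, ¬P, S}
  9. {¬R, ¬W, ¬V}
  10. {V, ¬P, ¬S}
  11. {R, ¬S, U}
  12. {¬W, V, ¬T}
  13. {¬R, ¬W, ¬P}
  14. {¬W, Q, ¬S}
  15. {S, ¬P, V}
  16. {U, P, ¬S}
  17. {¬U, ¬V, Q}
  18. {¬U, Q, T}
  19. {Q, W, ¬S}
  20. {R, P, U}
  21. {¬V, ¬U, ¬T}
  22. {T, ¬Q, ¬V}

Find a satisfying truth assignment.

Try P = False.
The remaining clauses are satisfied by Q = False, R = False, S = False, T = True, U = True, V = False, W = False.

P=0, Q=0, R=0, S=0, T=1, U=1, V=0, W=0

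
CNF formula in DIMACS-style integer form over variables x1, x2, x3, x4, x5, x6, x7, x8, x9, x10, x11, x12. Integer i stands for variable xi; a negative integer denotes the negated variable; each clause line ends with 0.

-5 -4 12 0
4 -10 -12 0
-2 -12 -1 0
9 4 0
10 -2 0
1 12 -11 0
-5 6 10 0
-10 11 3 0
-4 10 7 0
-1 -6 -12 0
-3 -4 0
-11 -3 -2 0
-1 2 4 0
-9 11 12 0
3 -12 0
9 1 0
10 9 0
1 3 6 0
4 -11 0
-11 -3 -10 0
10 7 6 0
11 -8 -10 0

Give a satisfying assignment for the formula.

Pure literal: x5 appears only negated; assign x5 = False.
Pure literal: x7 appears only positively; assign x7 = True.
Try x1 = True.
The remaining clauses are satisfied by x2 = True, x3 = False, x4 = True, x6 = False, x8 = True, x9 = True, x10 = True, x11 = True, x12 = False.
Check each clause:
  1. (x12 || !x4 || !x5) — !x5 is true.
  2. (!x12 || x4 || !x10) — x4 is true.
  3. (!x2 || !x12 || !x1) — !x12 is true.
  4. (x9 || x4) — x9 is true.
  5. (!x2 || x10) — x10 is true.
  6. (!x11 || x12 || x1) — x1 is true.
  7. (x6 || x10 || !x5) — x10 is true.
  8. (x3 || x11 || !x10) — x11 is true.
  9. (x10 || x7 || !x4) — x10 is true.
  10. (!x1 || !x6 || !x12) — !x6 is true.
  11. (!x3 || !x4) — !x3 is true.
  12. (!x11 || !x2 || !x3) — !x3 is true.
  13. (!x1 || x4 || x2) — x2 is true.
  14. (x11 || !x9 || x12) — x11 is true.
  15. (!x12 || x3) — !x12 is true.
  16. (x1 || x9) — x1 is true.
  17. (x9 || x10) — x9 is true.
  18. (x6 || x3 || x1) — x1 is true.
  19. (x4 || !x11) — x4 is true.
  20. (!x10 || !x11 || !x3) — !x3 is true.
  21. (x6 || x10 || x7) — x10 is true.
  22. (!x8 || x11 || !x10) — x11 is true.

x1 = True  x2 = True  x3 = False  x4 = True  x5 = False  x6 = False  x7 = True  x8 = True  x9 = True  x10 = True  x11 = True  x12 = False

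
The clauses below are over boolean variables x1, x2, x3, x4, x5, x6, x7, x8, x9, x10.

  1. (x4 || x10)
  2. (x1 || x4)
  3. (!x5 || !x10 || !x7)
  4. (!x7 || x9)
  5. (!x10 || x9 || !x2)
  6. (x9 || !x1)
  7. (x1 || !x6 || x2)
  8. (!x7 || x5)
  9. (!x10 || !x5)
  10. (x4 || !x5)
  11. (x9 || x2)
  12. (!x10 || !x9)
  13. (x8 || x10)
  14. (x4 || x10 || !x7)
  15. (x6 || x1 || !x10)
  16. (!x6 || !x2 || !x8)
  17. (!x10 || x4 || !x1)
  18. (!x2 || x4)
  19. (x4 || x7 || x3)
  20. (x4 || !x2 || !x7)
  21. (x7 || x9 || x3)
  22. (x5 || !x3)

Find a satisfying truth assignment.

x1=False, x2=False, x3=False, x4=True, x5=False, x6=False, x7=False, x8=True, x9=True, x10=False

Check each clause:
  1. (x4 || x10) — x4 is true.
  2. (x1 || x4) — x4 is true.
  3. (!x7 || !x5 || !x10) — !x7 is true.
  4. (!x7 || x9) — x9 is true.
  5. (x9 || !x10 || !x2) — x9 is true.
  6. (x9 || !x1) — x9 is true.
  7. (x1 || x2 || !x6) — !x6 is true.
  8. (x5 || !x7) — !x7 is true.
  9. (!x10 || !x5) — !x5 is true.
  10. (x4 || !x5) — !x5 is true.
  11. (x2 || x9) — x9 is true.
  12. (!x10 || !x9) — !x10 is true.
  13. (x10 || x8) — x8 is true.
  14. (x4 || !x7 || x10) — !x7 is true.
  15. (x1 || x6 || !x10) — !x10 is true.
  16. (!x2 || !x8 || !x6) — !x6 is true.
  17. (!x10 || !x1 || x4) — x4 is true.
  18. (x4 || !x2) — x4 is true.
  19. (x7 || x4 || x3) — x4 is true.
  20. (x4 || !x2 || !x7) — !x7 is true.
  21. (x9 || x3 || x7) — x9 is true.
  22. (x5 || !x3) — !x3 is true.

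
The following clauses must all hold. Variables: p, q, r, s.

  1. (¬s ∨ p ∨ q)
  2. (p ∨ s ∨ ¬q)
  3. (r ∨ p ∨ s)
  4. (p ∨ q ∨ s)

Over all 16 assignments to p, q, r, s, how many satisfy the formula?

Split on p, then s.
  p=T, s=T: remaining (q,r) ∈ {(F,F); (F,T); (T,F); (T,T)} — 4.
  p=T, s=F: remaining (q,r) ∈ {(F,F); (F,T); (T,F); (T,T)} — 4.
  p=F, s=T: remaining (q,r) ∈ {(T,F); (T,T)} — 2.
  p=F, s=F: a clause becomes empty — 0.
Total: 4 + 4 + 2 + 0 = 10.

10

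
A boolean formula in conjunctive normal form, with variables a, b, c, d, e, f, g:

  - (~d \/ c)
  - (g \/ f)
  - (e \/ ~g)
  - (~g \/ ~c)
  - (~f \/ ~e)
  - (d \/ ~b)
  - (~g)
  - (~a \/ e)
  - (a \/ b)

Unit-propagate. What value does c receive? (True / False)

(~g) is a unit clause: g = False.
(f \/ g) with g = False leaves only f, so f = True.
(~e \/ ~f): since f = True, the clause reduces to (~e). e = False.
In (e \/ ~a), e is now false; ~a must hold, so a = False.
In (a \/ b), a is now false; b must hold, so b = True.
(~b \/ d): since b = True, the clause reduces to (d). d = True.
(c \/ ~d): since d = True, the clause reduces to (c). c = True.

True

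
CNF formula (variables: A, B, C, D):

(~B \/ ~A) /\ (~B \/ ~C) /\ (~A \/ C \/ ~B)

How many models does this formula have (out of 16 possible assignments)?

10

Split on B, then A.
  B=T, A=T: a clause becomes empty — 0.
  B=T, A=F: remaining (C,D) ∈ {(F,F); (F,T)} — 2.
  B=F, A=T: remaining (C,D) ∈ {(F,F); (F,T); (T,F); (T,T)} — 4.
  B=F, A=F: remaining (C,D) ∈ {(F,F); (F,T); (T,F); (T,T)} — 4.
Total: 0 + 2 + 4 + 4 = 10.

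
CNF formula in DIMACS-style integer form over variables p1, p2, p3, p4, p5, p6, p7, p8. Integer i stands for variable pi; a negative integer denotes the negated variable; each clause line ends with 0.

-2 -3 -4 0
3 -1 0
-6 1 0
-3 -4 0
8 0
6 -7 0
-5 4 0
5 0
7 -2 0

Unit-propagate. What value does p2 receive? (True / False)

False

(p8) is a unit clause: p8 = True.
Unit clause (p5) sets p5 = True.
(~p5 | p4): since p5 = True, the clause reduces to (p4). p4 = True.
(~p3 | ~p4): since p4 = True, the clause reduces to (~p3). p3 = False.
(p3 | ~p1) with p3 = False leaves only ~p1, so p1 = False.
(~p6 | p1): since p1 = False, the clause reduces to (~p6). p6 = False.
In (p6 | ~p7), p6 is now false; ~p7 must hold, so p7 = False.
From (~p2 | p7) and p7 = False: p2 = False.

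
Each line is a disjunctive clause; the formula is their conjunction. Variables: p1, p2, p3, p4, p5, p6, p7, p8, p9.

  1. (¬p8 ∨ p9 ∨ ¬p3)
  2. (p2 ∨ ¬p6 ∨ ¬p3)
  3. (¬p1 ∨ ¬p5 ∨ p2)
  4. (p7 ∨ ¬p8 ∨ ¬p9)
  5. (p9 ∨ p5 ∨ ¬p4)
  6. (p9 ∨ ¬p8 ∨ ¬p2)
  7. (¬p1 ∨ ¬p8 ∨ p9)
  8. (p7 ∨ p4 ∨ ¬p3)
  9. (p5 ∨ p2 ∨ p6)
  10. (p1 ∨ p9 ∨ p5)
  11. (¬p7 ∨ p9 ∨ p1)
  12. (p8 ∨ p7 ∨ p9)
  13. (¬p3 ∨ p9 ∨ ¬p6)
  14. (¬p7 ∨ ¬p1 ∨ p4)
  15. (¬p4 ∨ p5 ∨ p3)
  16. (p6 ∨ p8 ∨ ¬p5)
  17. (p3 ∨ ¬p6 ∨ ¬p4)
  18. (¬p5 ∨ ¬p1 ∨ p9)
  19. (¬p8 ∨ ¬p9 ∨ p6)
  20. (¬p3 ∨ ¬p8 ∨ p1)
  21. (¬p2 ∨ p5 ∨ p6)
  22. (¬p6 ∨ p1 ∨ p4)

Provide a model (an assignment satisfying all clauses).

Set p1 = False and propagate.
Try p2 = True.
The remaining clauses are satisfied by p3 = True, p4 = True, p5 = True, p6 = True, p7 = False, p8 = False, p9 = True.

p1=False, p2=True, p3=True, p4=True, p5=True, p6=True, p7=False, p8=False, p9=True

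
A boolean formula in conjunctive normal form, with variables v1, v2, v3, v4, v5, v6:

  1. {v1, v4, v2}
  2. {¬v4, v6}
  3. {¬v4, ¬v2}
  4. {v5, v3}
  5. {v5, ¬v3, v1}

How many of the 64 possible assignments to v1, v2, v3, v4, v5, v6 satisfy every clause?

21

Case analysis on v4 and v1:
  v4=1, v1=1: remaining (v2,v3,v5,v6) ∈ {(0,0,1,1); (0,1,0,1); (0,1,1,1)} — 3.
  v4=1, v1=0: remaining (v2,v3,v5,v6) ∈ {(0,0,1,1); (0,1,1,1)} — 2.
  v4=0, v1=1: v2, v6 free; 3 ways for (v3,v5) × 2^2 = 12.
  v4=0, v1=0: remaining (v2,v3,v5,v6) ∈ {(1,0,1,0); (1,0,1,1); (1,1,1,0); (1,1,1,1)} — 4.
Total: 3 + 2 + 12 + 4 = 21.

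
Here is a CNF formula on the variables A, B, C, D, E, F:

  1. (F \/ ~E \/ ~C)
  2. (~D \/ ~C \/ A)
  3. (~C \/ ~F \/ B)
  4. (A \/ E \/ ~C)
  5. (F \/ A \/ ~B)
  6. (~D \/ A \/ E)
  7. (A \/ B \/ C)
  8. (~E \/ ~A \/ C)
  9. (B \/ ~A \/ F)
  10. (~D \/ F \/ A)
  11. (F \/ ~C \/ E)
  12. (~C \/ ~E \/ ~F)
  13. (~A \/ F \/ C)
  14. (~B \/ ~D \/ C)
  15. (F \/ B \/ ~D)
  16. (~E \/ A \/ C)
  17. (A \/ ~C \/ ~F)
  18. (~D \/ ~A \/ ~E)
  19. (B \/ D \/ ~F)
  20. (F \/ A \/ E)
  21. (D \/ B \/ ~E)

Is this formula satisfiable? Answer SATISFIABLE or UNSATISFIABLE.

SATISFIABLE

Branch on A: take A = False.
Set B = True and propagate.
  then F is forced to True.
  then C is forced to False.
  then D is forced to False.
  then E is forced to False.
Every clause has at least one true literal under this assignment.
So A = False, B = True, C = False, D = False, E = False, F = True is a satisfying assignment.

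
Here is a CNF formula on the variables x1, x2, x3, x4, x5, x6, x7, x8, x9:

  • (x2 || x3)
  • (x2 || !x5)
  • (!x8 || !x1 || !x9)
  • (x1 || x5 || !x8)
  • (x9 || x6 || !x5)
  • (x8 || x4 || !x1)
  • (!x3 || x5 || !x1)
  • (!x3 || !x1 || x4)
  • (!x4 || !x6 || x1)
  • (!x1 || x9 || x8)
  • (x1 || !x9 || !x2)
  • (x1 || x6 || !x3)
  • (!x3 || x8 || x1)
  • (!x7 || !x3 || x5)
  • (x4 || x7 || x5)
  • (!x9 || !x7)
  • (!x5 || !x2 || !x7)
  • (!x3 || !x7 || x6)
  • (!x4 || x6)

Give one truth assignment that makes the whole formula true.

x1=T, x2=T, x3=F, x4=T, x5=F, x6=T, x7=F, x8=T, x9=F

Branch on x1: take x1 = True.
Set x2 = True and propagate.
Set x3 = False and propagate.
For the remaining variables, x4 = True, x5 = False, x6 = True, x7 = False, x8 = True, x9 = False works.
Every clause has at least one true literal under this assignment.
Check each clause:
  1. (x3 || x2) — x2 is true.
  2. (!x5 || x2) — x2 is true.
  3. (!x1 || !x9 || !x8) — !x9 is true.
  4. (!x8 || x5 || x1) — x1 is true.
  5. (x6 || x9 || !x5) — !x5 is true.
  6. (x4 || x8 || !x1) — x8 is true.
  7. (!x3 || x5 || !x1) — !x3 is true.
  8. (!x3 || x4 || !x1) — x4 is true.
  9. (x1 || !x6 || !x4) — x1 is true.
  10. (x8 || !x1 || x9) — x8 is true.
  11. (x1 || !x2 || !x9) — x1 is true.
  12. (x1 || x6 || !x3) — x1 is true.
  13. (!x3 || x8 || x1) — x8 is true.
  14. (x5 || !x7 || !x3) — !x7 is true.
  15. (x7 || x4 || x5) — x4 is true.
  16. (!x7 || !x9) — !x7 is true.
  17. (!x7 || !x2 || !x5) — !x7 is true.
  18. (x6 || !x3 || !x7) — !x7 is true.
  19. (!x4 || x6) — x6 is true.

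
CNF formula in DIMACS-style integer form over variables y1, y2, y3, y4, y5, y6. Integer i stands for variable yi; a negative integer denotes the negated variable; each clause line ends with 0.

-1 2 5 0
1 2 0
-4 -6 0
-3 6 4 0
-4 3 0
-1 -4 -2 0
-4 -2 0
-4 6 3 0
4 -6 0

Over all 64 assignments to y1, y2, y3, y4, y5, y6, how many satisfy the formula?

The models are:
  y1=F y2=T y3=F y4=F y5=F y6=F
  y1=F y2=T y3=F y4=F y5=T y6=F
  y1=T y2=F y3=F y4=F y5=T y6=F
  y1=T y2=F y3=T y4=T y5=T y6=F
  y1=T y2=T y3=F y4=F y5=F y6=F
  y1=T y2=T y3=F y4=F y5=T y6=F
Count: 6.

6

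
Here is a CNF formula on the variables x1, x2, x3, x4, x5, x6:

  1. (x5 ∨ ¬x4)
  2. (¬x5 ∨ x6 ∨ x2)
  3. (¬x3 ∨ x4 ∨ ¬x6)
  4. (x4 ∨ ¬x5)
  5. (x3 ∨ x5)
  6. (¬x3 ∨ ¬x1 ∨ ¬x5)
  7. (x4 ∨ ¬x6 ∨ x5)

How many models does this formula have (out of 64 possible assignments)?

Split on x5, then x4.
  x5=T, x4=T: 9 of the 16 assignments to (x1,x2,x3,x6) work.
  x5=T, x4=F: a clause becomes empty — 0.
  x5=F, x4=T: a clause becomes empty — 0.
  x5=F, x4=F: remaining (x1,x2,x3,x6) ∈ {(F,F,T,F); (F,T,T,F); (T,F,T,F); (T,T,T,F)} — 4.
Total: 9 + 0 + 0 + 4 = 13.

13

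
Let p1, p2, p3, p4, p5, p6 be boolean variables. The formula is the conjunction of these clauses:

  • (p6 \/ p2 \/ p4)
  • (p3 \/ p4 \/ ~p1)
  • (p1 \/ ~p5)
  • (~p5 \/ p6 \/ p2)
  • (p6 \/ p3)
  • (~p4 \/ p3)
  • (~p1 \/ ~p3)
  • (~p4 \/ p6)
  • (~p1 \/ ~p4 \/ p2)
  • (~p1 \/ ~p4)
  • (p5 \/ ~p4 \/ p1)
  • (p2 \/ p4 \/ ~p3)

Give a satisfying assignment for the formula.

p1=F, p2=T, p3=T, p4=F, p5=F, p6=T

p2 occurs only positively in the remaining clauses — set p2 = True.
p6 occurs only positively in the remaining clauses — set p6 = True.
Set p1 = False and propagate.
  then p5 is forced to False.
  then p4 is forced to False.
p3 is now unconstrained; take p3 = True.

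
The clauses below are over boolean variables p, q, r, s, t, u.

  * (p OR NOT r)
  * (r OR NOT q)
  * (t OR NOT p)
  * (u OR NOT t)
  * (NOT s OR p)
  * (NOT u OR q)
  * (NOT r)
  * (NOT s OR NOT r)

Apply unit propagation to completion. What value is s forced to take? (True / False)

(NOT r) is a unit clause: r = False.
(NOT q OR r): since r = False, the clause reduces to (NOT q). q = False.
(NOT u OR q) with q = False leaves only NOT u, so u = False.
In (NOT t OR u), u is now false; NOT t must hold, so t = False.
(NOT p OR t): since t = False, the clause reduces to (NOT p). p = False.
In (p OR NOT s), p is now false; NOT s must hold, so s = False.

False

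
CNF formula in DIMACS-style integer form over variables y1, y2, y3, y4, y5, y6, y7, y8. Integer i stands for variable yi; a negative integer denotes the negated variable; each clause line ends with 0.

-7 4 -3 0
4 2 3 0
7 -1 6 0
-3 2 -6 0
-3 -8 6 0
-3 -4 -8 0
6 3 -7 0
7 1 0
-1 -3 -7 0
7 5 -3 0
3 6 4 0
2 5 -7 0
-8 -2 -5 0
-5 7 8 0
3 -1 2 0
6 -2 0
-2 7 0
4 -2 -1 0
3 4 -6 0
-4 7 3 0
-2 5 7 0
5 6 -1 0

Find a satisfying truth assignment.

y1=False, y2=True, y3=True, y4=True, y5=True, y6=True, y7=True, y8=False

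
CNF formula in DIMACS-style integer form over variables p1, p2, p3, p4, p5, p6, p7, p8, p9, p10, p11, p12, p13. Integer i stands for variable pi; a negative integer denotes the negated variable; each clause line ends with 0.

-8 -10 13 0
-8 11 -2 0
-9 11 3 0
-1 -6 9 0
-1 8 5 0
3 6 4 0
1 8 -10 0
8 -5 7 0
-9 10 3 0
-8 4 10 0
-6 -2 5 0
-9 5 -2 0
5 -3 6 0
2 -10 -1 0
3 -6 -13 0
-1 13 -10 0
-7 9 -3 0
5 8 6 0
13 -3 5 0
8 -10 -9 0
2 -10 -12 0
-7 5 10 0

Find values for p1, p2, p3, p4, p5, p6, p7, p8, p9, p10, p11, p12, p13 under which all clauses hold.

p1=False, p2=False, p3=False, p4=True, p5=True, p6=False, p7=False, p8=True, p9=False, p10=True, p11=False, p12=False, p13=True

Pure literal: p4 appears only positively; assign p4 = True.
p12 occurs only negated in the remaining clauses — set p12 = False.
Set p1 = False and propagate.
Try p2 = False.
The remaining clauses are satisfied by p3 = False, p5 = True, p6 = False, p7 = False, p8 = True, p9 = False, p10 = True, p11 = False, p13 = True.
Every clause has at least one true literal under this assignment.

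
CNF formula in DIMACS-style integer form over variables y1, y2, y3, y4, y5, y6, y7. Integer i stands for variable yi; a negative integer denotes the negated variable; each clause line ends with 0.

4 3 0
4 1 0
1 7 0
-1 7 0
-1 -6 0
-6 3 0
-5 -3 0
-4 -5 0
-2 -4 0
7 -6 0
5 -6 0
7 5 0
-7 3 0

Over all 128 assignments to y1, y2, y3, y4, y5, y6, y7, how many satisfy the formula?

4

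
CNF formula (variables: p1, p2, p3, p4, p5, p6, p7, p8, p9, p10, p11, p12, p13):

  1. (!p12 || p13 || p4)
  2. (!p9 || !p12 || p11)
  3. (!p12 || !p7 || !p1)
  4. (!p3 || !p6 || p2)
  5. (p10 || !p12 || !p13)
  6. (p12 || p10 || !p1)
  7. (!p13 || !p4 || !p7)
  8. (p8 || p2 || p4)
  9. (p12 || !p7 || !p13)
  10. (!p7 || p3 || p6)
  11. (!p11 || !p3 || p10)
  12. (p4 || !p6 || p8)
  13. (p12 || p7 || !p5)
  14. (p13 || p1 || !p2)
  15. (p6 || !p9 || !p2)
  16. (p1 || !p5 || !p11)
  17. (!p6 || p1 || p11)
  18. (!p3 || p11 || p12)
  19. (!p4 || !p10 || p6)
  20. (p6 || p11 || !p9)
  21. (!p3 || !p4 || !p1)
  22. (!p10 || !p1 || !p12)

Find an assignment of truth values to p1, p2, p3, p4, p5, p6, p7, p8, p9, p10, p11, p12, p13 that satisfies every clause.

p1 = 1, p2 = 1, p3 = 0, p4 = 1, p5 = 0, p6 = 1, p7 = 0, p8 = 1, p9 = 0, p10 = 1, p11 = 0, p12 = 0, p13 = 0

Check each clause:
  1. (!p12 || p13 || p4) — !p12 is true.
  2. (!p9 || p11 || !p12) — !p12 is true.
  3. (!p7 || !p1 || !p12) — !p7 is true.
  4. (!p3 || p2 || !p6) — p2 is true.
  5. (!p13 || !p12 || p10) — p10 is true.
  6. (p12 || p10 || !p1) — p10 is true.
  7. (!p7 || !p13 || !p4) — !p7 is true.
  8. (p2 || p4 || p8) — p8 is true.
  9. (!p13 || !p7 || p12) — !p7 is true.
  10. (p3 || !p7 || p6) — !p7 is true.
  11. (!p3 || p10 || !p11) — !p11 is true.
  12. (p8 || p4 || !p6) — p8 is true.
  13. (!p5 || p7 || p12) — !p5 is true.
  14. (p13 || p1 || !p2) — p1 is true.
  15. (!p9 || p6 || !p2) — p6 is true.
  16. (!p5 || p1 || !p11) — p1 is true.
  17. (p11 || p1 || !p6) — p1 is true.
  18. (p11 || !p3 || p12) — !p3 is true.
  19. (p6 || !p10 || !p4) — p6 is true.
  20. (!p9 || p6 || p11) — p6 is true.
  21. (!p1 || !p3 || !p4) — !p3 is true.
  22. (!p12 || !p10 || !p1) — !p12 is true.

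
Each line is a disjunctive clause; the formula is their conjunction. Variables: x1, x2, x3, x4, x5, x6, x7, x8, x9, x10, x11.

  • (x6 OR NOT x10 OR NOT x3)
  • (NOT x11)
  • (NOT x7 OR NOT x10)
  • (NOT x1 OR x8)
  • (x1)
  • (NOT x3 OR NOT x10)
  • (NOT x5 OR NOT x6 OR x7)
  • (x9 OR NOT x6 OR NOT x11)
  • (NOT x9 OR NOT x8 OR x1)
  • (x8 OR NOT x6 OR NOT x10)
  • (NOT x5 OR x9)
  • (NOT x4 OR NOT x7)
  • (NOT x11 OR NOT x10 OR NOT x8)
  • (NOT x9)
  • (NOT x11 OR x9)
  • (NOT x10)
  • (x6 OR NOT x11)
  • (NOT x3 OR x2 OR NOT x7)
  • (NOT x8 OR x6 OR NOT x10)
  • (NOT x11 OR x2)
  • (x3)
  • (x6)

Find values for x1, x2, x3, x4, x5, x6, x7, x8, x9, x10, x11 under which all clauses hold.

x1=T, x2=F, x3=T, x4=T, x5=F, x6=T, x7=F, x8=T, x9=F, x10=F, x11=F

Check each clause:
  1. (NOT x3 OR x6 OR NOT x10) — x6 is true.
  2. (NOT x11) — NOT x11 is true.
  3. (NOT x7 OR NOT x10) — NOT x7 is true.
  4. (x8 OR NOT x1) — x8 is true.
  5. (x1) — x1 is true.
  6. (NOT x3 OR NOT x10) — NOT x10 is true.
  7. (x7 OR NOT x5 OR NOT x6) — NOT x5 is true.
  8. (NOT x6 OR NOT x11 OR x9) — NOT x11 is true.
  9. (NOT x9 OR NOT x8 OR x1) — x1 is true.
  10. (NOT x10 OR x8 OR NOT x6) — x8 is true.
  11. (NOT x5 OR x9) — NOT x5 is true.
  12. (NOT x7 OR NOT x4) — NOT x7 is true.
  13. (NOT x10 OR NOT x11 OR NOT x8) — NOT x11 is true.
  14. (NOT x9) — NOT x9 is true.
  15. (x9 OR NOT x11) — NOT x11 is true.
  16. (NOT x10) — NOT x10 is true.
  17. (NOT x11 OR x6) — NOT x11 is true.
  18. (NOT x7 OR NOT x3 OR x2) — NOT x7 is true.
  19. (NOT x10 OR x6 OR NOT x8) — x6 is true.
  20. (NOT x11 OR x2) — NOT x11 is true.
  21. (x3) — x3 is true.
  22. (x6) — x6 is true.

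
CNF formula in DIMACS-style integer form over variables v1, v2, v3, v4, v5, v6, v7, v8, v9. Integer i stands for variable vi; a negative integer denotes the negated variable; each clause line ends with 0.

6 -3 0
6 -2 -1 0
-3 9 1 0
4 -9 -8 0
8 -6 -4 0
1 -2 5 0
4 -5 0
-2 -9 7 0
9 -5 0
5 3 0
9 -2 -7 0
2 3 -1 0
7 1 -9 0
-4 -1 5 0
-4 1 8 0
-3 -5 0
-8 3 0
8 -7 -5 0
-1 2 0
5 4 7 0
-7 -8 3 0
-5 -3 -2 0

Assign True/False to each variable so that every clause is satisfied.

v1=False, v2=False, v3=True, v4=True, v5=False, v6=True, v7=True, v8=True, v9=True

Check each clause:
  1. (v6 || !v3) — v6 is true.
  2. (!v1 || !v2 || v6) — v6 is true.
  3. (!v3 || v1 || v9) — v9 is true.
  4. (!v9 || !v8 || v4) — v4 is true.
  5. (!v4 || !v6 || v8) — v8 is true.
  6. (!v2 || v5 || v1) — !v2 is true.
  7. (!v5 || v4) — !v5 is true.
  8. (!v2 || !v9 || v7) — v7 is true.
  9. (v9 || !v5) — v9 is true.
  10. (v5 || v3) — v3 is true.
  11. (!v7 || !v2 || v9) — !v2 is true.
  12. (v2 || !v1 || v3) — v3 is true.
  13. (v1 || v7 || !v9) — v7 is true.
  14. (!v4 || v5 || !v1) — !v1 is true.
  15. (v8 || !v4 || v1) — v8 is true.
  16. (!v5 || !v3) — !v5 is true.
  17. (v3 || !v8) — v3 is true.
  18. (v8 || !v5 || !v7) — v8 is true.
  19. (v2 || !v1) — !v1 is true.
  20. (v4 || v7 || v5) — v4 is true.
  21. (v3 || !v8 || !v7) — v3 is true.
  22. (!v5 || !v3 || !v2) — !v5 is true.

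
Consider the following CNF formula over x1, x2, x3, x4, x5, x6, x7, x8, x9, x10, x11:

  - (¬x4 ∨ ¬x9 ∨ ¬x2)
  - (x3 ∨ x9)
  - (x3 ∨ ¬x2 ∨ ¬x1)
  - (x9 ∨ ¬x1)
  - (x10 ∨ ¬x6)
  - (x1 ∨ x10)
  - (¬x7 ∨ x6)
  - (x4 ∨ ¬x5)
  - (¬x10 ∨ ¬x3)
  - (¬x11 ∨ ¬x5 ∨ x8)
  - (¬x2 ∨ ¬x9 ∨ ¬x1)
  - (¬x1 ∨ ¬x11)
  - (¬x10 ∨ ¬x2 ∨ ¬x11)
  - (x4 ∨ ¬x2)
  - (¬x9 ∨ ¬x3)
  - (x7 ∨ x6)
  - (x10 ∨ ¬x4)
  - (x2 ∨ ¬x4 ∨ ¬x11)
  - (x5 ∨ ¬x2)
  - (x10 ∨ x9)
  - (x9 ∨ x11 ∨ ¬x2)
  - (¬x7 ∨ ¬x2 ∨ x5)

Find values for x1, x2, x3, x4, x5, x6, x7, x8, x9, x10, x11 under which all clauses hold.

Set x1 = False and propagate.
  then x10 is forced to True.
  then x3 is forced to False.
  then x9 is forced to True.
Branch on x2: take x2 = False.
Branch on x4: take x4 = True.
  then x11 is forced to False.
The remaining clauses are satisfied by x5 = False, x6 = True, x7 = True, x8 = False.
Every clause has at least one true literal under this assignment.

x1=F  x2=F  x3=F  x4=T  x5=F  x6=T  x7=T  x8=F  x9=T  x10=T  x11=F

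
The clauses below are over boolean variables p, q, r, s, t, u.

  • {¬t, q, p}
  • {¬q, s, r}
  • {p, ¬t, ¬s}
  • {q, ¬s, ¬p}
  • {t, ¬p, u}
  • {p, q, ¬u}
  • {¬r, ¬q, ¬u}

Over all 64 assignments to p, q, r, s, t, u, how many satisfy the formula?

20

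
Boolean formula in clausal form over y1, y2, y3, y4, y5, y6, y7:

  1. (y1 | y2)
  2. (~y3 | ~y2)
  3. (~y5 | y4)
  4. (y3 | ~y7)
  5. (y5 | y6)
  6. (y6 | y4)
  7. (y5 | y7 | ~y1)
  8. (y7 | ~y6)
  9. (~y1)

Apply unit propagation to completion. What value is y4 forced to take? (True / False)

True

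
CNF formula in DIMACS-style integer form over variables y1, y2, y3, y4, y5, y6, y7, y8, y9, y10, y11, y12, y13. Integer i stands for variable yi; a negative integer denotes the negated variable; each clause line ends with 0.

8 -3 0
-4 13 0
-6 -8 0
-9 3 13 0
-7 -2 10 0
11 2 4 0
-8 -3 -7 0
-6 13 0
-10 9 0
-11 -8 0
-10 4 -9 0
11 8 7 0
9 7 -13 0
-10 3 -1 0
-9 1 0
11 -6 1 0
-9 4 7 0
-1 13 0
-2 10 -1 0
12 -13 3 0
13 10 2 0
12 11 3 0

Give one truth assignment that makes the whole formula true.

y1=True, y2=False, y3=True, y4=True, y5=True, y6=False, y7=False, y8=True, y9=True, y10=False, y11=False, y12=True, y13=True

y6 occurs only negated in the remaining clauses — set y6 = False.
y12 occurs only positively in the remaining clauses — set y12 = True.
Branch on y1: take y1 = True.
  then y13 is forced to True.
Branch on y2: take y2 = False.
For the remaining variables, y3 = True, y4 = True, y5 = True, y7 = False, y8 = True, y9 = True, y10 = False, y11 = False works.
Every clause has at least one true literal under this assignment.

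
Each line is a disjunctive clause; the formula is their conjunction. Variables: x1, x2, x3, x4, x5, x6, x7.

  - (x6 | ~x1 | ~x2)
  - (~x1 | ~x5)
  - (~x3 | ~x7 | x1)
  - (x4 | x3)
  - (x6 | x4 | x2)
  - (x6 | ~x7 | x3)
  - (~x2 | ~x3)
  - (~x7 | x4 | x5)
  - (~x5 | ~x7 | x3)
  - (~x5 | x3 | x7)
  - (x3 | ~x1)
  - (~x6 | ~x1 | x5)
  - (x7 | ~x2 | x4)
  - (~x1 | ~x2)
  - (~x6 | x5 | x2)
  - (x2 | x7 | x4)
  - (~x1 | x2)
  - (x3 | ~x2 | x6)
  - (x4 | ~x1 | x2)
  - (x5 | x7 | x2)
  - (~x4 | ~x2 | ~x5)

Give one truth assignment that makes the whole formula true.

x1 = False, x2 = True, x3 = False, x4 = True, x5 = False, x6 = True, x7 = True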